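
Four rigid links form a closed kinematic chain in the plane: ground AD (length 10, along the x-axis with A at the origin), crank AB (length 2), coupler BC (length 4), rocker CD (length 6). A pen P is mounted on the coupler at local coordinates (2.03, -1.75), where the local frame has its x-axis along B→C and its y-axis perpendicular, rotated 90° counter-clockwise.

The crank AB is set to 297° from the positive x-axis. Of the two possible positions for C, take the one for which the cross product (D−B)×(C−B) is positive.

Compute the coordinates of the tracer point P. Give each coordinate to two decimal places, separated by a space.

3.59 -1.89

A=(0,0), D=(10.00,0)
B = A + 2.00·(cos297°, sin297°) = (0.9080, -1.7820)
|BD| = 9.2650
circle(B,4.00) ∩ circle(D,6.00): a=3.5532, h=1.8371
  candidates: C₊=(4.0415,0.7042) cross=17.021; C₋=(4.7482,-2.9014) cross=-17.021
  mode + wants cross > 0 → take C=(4.0415,0.7042) (cross=17.021)
ex = (C−B)/|BC| = (0.7834,0.6216); ey = (-0.6216,0.7834)
P = B + 2.03·ex + -1.75·ey = (3.5859,-1.8912)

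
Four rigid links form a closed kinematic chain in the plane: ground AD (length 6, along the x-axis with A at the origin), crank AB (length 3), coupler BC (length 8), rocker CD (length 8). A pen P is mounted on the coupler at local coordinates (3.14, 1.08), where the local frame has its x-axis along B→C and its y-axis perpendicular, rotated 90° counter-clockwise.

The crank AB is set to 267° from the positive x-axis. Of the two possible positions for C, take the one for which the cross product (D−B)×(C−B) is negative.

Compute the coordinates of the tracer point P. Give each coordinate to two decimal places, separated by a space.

2.97 -4.12

A=(0,0), D=(6.00,0)
B = A + 3.00·(cos267°, sin267°) = (-0.1570, -2.9959)
|BD| = 6.8472
circle(B,8.00) ∩ circle(D,8.00): a=3.4236, h=7.2304
  candidates: C₊=(-0.2421,5.0037) cross=49.508; C₋=(6.0851,-7.9995) cross=-49.508
  mode - wants cross < 0 → take C=(6.0851,-7.9995) (cross=-49.508)
ex = (C−B)/|BC| = (0.7803,-0.6255); ey = (0.6255,0.7803)
P = B + 3.14·ex + 1.08·ey = (2.9685,-4.1171)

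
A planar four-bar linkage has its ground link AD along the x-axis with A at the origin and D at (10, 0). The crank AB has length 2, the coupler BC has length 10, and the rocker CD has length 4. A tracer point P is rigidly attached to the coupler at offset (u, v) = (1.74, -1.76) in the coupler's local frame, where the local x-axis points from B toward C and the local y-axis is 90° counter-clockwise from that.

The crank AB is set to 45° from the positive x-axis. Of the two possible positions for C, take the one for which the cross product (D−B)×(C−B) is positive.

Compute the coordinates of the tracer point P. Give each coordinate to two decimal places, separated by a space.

A=(0,0), D=(10.00,0)
B = A + 2.00·(cos45°, sin45°) = (1.4142, 1.4142)
|BD| = 8.7015
circle(B,10.00) ∩ circle(D,4.00): a=9.1775, h=3.9716
  candidates: C₊=(11.1152,3.8414) cross=34.559; C₋=(9.8242,-3.9961) cross=-34.559
  mode + wants cross > 0 → take C=(11.1152,3.8414) (cross=34.559)
ex = (C−B)/|BC| = (0.9701,0.2427); ey = (-0.2427,0.9701)
P = B + 1.74·ex + -1.76·ey = (3.5294,0.1292)

3.53 0.13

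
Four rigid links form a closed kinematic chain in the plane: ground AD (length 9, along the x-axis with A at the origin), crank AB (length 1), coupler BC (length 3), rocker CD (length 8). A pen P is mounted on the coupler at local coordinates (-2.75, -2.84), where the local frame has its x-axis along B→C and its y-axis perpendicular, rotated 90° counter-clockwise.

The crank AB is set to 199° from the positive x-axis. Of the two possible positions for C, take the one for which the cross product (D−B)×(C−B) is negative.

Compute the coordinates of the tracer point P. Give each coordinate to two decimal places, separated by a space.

A=(0,0), D=(9.00,0)
B = A + 1.00·(cos199°, sin199°) = (-0.9455, -0.3256)
|BD| = 9.9508
circle(B,3.00) ∩ circle(D,8.00): a=2.2118, h=2.0268
  candidates: C₊=(1.1988,1.7725) cross=20.168; C₋=(1.3314,-2.2789) cross=-20.168
  mode - wants cross < 0 → take C=(1.3314,-2.2789) (cross=-20.168)
ex = (C−B)/|BC| = (0.7590,-0.6511); ey = (0.6511,0.7590)
P = B + -2.75·ex + -2.84·ey = (-4.8819,-0.6906)

-4.88 -0.69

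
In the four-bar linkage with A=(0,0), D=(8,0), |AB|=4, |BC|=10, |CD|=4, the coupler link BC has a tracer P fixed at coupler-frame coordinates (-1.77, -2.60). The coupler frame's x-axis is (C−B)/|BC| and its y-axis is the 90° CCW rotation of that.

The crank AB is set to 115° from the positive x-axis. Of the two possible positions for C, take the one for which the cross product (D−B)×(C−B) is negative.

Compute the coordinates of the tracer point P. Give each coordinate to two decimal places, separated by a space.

-4.76 2.94

A=(0,0), D=(8.00,0)
B = A + 4.00·(cos115°, sin115°) = (-1.6905, 3.6252)
|BD| = 10.3464
circle(B,10.00) ∩ circle(D,4.00): a=9.2326, h=3.8418
  candidates: C₊=(8.3029,3.9885) cross=39.749; C₋=(5.6107,-3.2080) cross=-39.749
  mode - wants cross < 0 → take C=(5.6107,-3.2080) (cross=-39.749)
ex = (C−B)/|BC| = (0.7301,-0.6833); ey = (0.6833,0.7301)
P = B + -1.77·ex + -2.60·ey = (-4.7594,2.9364)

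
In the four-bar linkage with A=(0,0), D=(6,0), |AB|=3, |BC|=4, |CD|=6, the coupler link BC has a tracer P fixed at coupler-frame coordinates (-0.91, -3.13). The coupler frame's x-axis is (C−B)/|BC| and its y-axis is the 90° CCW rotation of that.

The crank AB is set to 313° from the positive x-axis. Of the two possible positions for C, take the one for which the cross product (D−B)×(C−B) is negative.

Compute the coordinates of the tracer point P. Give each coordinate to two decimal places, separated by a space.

A=(0,0), D=(6.00,0)
B = A + 3.00·(cos313°, sin313°) = (2.0460, -2.1941)
|BD| = 4.5220
circle(B,4.00) ∩ circle(D,6.00): a=0.0495, h=3.9997
  candidates: C₊=(0.1487,1.3273) cross=18.086; C₋=(4.0300,-5.6674) cross=-18.086
  mode - wants cross < 0 → take C=(4.0300,-5.6674) (cross=-18.086)
ex = (C−B)/|BC| = (0.4960,-0.8683); ey = (0.8683,0.4960)
P = B + -0.91·ex + -3.13·ey = (-1.1232,-2.9563)

-1.12 -2.96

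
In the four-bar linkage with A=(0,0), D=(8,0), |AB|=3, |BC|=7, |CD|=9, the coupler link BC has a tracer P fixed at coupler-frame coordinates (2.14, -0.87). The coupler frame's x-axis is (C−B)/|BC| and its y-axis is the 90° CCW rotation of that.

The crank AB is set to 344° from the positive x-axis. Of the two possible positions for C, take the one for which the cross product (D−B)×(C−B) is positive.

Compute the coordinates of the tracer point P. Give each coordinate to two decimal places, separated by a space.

A=(0,0), D=(8.00,0)
B = A + 3.00·(cos344°, sin344°) = (2.8838, -0.8269)
|BD| = 5.1826
circle(B,7.00) ∩ circle(D,9.00): a=-0.4959, h=6.9824
  candidates: C₊=(1.2801,5.9869) cross=36.187; C₋=(3.5083,-7.7990) cross=-36.187
  mode + wants cross > 0 → take C=(1.2801,5.9869) (cross=36.187)
ex = (C−B)/|BC| = (-0.2291,0.9734); ey = (-0.9734,-0.2291)
P = B + 2.14·ex + -0.87·ey = (3.2404,1.4555)

3.24 1.46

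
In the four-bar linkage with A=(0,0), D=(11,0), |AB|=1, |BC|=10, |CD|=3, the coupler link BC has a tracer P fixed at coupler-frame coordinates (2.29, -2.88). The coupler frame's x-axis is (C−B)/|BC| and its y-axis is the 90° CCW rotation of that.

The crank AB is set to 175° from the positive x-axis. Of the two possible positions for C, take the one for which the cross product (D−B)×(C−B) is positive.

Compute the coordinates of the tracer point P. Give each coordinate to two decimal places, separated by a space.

1.81 -2.29

A=(0,0), D=(11.00,0)
B = A + 1.00·(cos175°, sin175°) = (-0.9962, 0.0872)
|BD| = 11.9965
circle(B,10.00) ∩ circle(D,3.00): a=9.7910, h=2.0337
  candidates: C₊=(8.8093,2.0496) cross=24.397; C₋=(8.7798,-2.0176) cross=-24.397
  mode + wants cross > 0 → take C=(8.8093,2.0496) (cross=24.397)
ex = (C−B)/|BC| = (0.9806,0.1962); ey = (-0.1962,0.9806)
P = B + 2.29·ex + -2.88·ey = (1.8145,-2.2874)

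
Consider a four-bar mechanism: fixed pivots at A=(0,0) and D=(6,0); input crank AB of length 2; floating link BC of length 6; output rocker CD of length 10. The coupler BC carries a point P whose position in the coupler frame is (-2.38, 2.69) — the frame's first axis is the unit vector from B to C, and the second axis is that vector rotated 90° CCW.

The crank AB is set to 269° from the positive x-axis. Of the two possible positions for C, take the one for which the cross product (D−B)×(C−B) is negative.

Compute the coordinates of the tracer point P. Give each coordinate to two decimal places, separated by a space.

A=(0,0), D=(6.00,0)
B = A + 2.00·(cos269°, sin269°) = (-0.0349, -1.9997)
|BD| = 6.3576
circle(B,6.00) ∩ circle(D,10.00): a=-1.8546, h=5.7062
  candidates: C₊=(-3.5902,2.8335) cross=36.278; C₋=(-0.0005,-7.9996) cross=-36.278
  mode - wants cross < 0 → take C=(-0.0005,-7.9996) (cross=-36.278)
ex = (C−B)/|BC| = (0.0057,-1.0000); ey = (1.0000,0.0057)
P = B + -2.38·ex + 2.69·ey = (2.6414,0.3957)

2.64 0.40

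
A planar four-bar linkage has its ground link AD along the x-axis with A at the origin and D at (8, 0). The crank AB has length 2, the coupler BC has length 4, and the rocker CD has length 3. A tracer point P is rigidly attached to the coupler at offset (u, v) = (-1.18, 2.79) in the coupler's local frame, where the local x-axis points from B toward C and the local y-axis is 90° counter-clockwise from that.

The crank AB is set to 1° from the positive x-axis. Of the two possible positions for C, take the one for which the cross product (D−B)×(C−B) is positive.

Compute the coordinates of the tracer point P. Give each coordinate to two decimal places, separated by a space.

A=(0,0), D=(8.00,0)
B = A + 2.00·(cos1°, sin1°) = (1.9997, 0.0349)
|BD| = 6.0004
circle(B,4.00) ∩ circle(D,3.00): a=3.5835, h=1.7772
  candidates: C₊=(5.5935,1.7913) cross=10.664; C₋=(5.5728,-1.7631) cross=-10.664
  mode + wants cross > 0 → take C=(5.5935,1.7913) (cross=10.664)
ex = (C−B)/|BC| = (0.8984,0.4391); ey = (-0.4391,0.8984)
P = B + -1.18·ex + 2.79·ey = (-0.2855,2.0234)

-0.29 2.02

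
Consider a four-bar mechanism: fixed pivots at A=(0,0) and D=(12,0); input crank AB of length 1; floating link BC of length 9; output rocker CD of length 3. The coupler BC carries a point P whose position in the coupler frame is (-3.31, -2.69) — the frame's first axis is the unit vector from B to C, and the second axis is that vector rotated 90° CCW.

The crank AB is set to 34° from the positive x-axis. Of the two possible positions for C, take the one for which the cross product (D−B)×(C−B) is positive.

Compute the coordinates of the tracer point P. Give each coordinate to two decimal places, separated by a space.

-2.03 -2.61

A=(0,0), D=(12.00,0)
B = A + 1.00·(cos34°, sin34°) = (0.8290, 0.5592)
|BD| = 11.1849
circle(B,9.00) ∩ circle(D,3.00): a=8.8111, h=1.8343
  candidates: C₊=(9.7208,1.9507) cross=20.517; C₋=(9.5374,-1.7134) cross=-20.517
  mode + wants cross > 0 → take C=(9.7208,1.9507) (cross=20.517)
ex = (C−B)/|BC| = (0.9880,0.1546); ey = (-0.1546,0.9880)
P = B + -3.31·ex + -2.69·ey = (-2.0252,-2.6102)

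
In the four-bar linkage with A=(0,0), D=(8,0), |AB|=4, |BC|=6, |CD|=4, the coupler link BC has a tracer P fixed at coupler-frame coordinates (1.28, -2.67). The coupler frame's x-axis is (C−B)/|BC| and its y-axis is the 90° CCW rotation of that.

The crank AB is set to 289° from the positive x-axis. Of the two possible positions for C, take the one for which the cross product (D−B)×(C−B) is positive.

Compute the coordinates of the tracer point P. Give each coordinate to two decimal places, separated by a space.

4.26 -3.99

A=(0,0), D=(8.00,0)
B = A + 4.00·(cos289°, sin289°) = (1.3023, -3.7821)
|BD| = 7.6918
circle(B,6.00) ∩ circle(D,4.00): a=5.1460, h=3.0853
  candidates: C₊=(4.2662,1.4348) cross=23.731; C₋=(7.3002,-3.9383) cross=-23.731
  mode + wants cross > 0 → take C=(4.2662,1.4348) (cross=23.731)
ex = (C−B)/|BC| = (0.4940,0.8695); ey = (-0.8695,0.4940)
P = B + 1.28·ex + -2.67·ey = (4.2561,-3.9881)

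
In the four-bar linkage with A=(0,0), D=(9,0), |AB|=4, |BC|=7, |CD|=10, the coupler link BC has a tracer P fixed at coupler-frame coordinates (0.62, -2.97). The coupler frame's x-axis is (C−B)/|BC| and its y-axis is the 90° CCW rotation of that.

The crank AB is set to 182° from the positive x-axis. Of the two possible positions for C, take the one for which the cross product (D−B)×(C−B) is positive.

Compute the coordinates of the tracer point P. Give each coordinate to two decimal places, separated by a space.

-1.32 -1.56

A=(0,0), D=(9.00,0)
B = A + 4.00·(cos182°, sin182°) = (-3.9976, -0.1396)
|BD| = 12.9983
circle(B,7.00) ∩ circle(D,10.00): a=4.5374, h=5.3303
  candidates: C₊=(0.4823,5.2391) cross=69.285; C₋=(0.5968,-5.4209) cross=-69.285
  mode + wants cross > 0 → take C=(0.4823,5.2391) (cross=69.285)
ex = (C−B)/|BC| = (0.6400,0.7684); ey = (-0.7684,0.6400)
P = B + 0.62·ex + -2.97·ey = (-1.3187,-1.5639)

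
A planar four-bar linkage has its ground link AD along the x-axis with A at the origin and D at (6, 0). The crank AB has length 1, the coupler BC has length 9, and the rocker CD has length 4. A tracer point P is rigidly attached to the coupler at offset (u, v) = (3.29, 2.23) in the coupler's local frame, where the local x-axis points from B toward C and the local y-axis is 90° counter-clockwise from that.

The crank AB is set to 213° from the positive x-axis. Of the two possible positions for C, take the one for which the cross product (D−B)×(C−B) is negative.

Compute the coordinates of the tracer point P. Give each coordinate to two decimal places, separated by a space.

A=(0,0), D=(6.00,0)
B = A + 1.00·(cos213°, sin213°) = (-0.8387, -0.5446)
|BD| = 6.8603
circle(B,9.00) ∩ circle(D,4.00): a=8.1675, h=3.7804
  candidates: C₊=(7.0030,3.8722) cross=25.935; C₋=(7.6032,-3.6647) cross=-25.935
  mode - wants cross < 0 → take C=(7.6032,-3.6647) (cross=-25.935)
ex = (C−B)/|BC| = (0.9380,-0.3467); ey = (0.3467,0.9380)
P = B + 3.29·ex + 2.23·ey = (3.0204,0.4065)

3.02 0.41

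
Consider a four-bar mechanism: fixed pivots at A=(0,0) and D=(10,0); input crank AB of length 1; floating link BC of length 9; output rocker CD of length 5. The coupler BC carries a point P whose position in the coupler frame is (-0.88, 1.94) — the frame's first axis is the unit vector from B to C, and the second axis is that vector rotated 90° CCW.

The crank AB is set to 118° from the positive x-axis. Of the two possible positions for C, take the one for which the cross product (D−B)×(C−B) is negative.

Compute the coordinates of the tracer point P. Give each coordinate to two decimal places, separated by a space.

A=(0,0), D=(10.00,0)
B = A + 1.00·(cos118°, sin118°) = (-0.4695, 0.8829)
|BD| = 10.5066
circle(B,9.00) ∩ circle(D,5.00): a=7.9183, h=4.2779
  candidates: C₊=(7.7803,4.4803) cross=44.946; C₋=(7.0613,-4.0453) cross=-44.946
  mode - wants cross < 0 → take C=(7.0613,-4.0453) (cross=-44.946)
ex = (C−B)/|BC| = (0.8368,-0.5476); ey = (0.5476,0.8368)
P = B + -0.88·ex + 1.94·ey = (-0.1435,2.9881)

-0.14 2.99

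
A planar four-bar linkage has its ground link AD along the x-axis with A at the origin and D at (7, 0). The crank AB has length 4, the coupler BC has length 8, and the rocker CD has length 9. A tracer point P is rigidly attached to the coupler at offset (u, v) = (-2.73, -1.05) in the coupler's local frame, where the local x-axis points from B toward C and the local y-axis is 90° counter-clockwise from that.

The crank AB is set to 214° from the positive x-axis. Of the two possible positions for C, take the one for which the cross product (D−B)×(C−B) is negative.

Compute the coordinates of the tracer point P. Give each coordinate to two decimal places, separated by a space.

-6.01 -1.11

A=(0,0), D=(7.00,0)
B = A + 4.00·(cos214°, sin214°) = (-3.3162, -2.2368)
|BD| = 10.5559
circle(B,8.00) ∩ circle(D,9.00): a=4.4727, h=6.6329
  candidates: C₊=(-0.3505,5.1932) cross=70.016; C₋=(2.4605,-7.7713) cross=-70.016
  mode - wants cross < 0 → take C=(2.4605,-7.7713) (cross=-70.016)
ex = (C−B)/|BC| = (0.7221,-0.6918); ey = (0.6918,0.7221)
P = B + -2.73·ex + -1.05·ey = (-6.0138,-1.1063)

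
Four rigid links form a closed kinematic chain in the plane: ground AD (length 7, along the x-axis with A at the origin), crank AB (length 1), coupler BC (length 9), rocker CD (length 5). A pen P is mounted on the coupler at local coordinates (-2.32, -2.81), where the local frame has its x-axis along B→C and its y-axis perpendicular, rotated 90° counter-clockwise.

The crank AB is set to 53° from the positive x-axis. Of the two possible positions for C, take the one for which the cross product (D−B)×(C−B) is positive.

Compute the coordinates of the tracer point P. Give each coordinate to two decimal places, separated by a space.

-0.27 -2.74

A=(0,0), D=(7.00,0)
B = A + 1.00·(cos53°, sin53°) = (0.6018, 0.7986)
|BD| = 6.4478
circle(B,9.00) ∩ circle(D,5.00): a=7.5665, h=4.8733
  candidates: C₊=(8.7136,4.6972) cross=31.422; C₋=(7.5064,-4.9743) cross=-31.422
  mode + wants cross > 0 → take C=(8.7136,4.6972) (cross=31.422)
ex = (C−B)/|BC| = (0.9013,0.4332); ey = (-0.4332,0.9013)
P = B + -2.32·ex + -2.81·ey = (-0.2720,-2.7390)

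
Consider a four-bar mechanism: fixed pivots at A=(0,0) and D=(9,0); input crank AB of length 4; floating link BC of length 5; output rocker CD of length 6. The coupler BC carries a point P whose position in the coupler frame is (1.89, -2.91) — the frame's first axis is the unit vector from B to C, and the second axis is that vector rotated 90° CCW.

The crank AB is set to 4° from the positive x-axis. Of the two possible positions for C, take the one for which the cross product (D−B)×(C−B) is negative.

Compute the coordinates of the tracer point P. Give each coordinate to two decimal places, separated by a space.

A=(0,0), D=(9.00,0)
B = A + 4.00·(cos4°, sin4°) = (3.9903, 0.2790)
|BD| = 5.0175
circle(B,5.00) ∩ circle(D,6.00): a=1.4126, h=4.7963
  candidates: C₊=(5.6674,4.9894) cross=24.066; C₋=(5.1339,-4.5884) cross=-24.066
  mode - wants cross < 0 → take C=(5.1339,-4.5884) (cross=-24.066)
ex = (C−B)/|BC| = (0.2287,-0.9735); ey = (0.9735,0.2287)
P = B + 1.89·ex + -2.91·ey = (1.5897,-2.2265)

1.59 -2.23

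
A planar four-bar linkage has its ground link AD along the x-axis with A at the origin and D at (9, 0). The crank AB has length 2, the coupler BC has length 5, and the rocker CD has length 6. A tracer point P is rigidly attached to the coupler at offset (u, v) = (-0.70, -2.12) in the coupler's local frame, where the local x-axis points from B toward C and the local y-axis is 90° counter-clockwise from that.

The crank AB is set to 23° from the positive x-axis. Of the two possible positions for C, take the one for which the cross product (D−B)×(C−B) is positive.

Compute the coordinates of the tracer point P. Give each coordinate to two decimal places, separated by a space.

A=(0,0), D=(9.00,0)
B = A + 2.00·(cos23°, sin23°) = (1.8410, 0.7815)
|BD| = 7.2015
circle(B,5.00) ∩ circle(D,6.00): a=2.8370, h=4.1172
  candidates: C₊=(5.1081,4.5665) cross=29.650; C₋=(4.2145,-3.6193) cross=-29.650
  mode + wants cross > 0 → take C=(5.1081,4.5665) (cross=29.650)
ex = (C−B)/|BC| = (0.6534,0.7570); ey = (-0.7570,0.6534)
P = B + -0.70·ex + -2.12·ey = (2.9885,-1.1337)

2.99 -1.13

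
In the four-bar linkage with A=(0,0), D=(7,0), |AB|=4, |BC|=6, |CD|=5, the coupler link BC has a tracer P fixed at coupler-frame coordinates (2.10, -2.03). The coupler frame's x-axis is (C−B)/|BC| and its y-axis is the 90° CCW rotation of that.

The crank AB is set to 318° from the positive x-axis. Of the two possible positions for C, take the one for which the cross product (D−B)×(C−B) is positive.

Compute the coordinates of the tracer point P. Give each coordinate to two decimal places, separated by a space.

5.10 -0.68

A=(0,0), D=(7.00,0)
B = A + 4.00·(cos318°, sin318°) = (2.9726, -2.6765)
|BD| = 4.8357
circle(B,6.00) ∩ circle(D,5.00): a=3.5552, h=4.8333
  candidates: C₊=(3.2584,3.3167) cross=23.372; C₋=(8.6087,-4.7341) cross=-23.372
  mode + wants cross > 0 → take C=(3.2584,3.3167) (cross=23.372)
ex = (C−B)/|BC| = (0.0476,0.9989); ey = (-0.9989,0.0476)
P = B + 2.10·ex + -2.03·ey = (5.1003,-0.6756)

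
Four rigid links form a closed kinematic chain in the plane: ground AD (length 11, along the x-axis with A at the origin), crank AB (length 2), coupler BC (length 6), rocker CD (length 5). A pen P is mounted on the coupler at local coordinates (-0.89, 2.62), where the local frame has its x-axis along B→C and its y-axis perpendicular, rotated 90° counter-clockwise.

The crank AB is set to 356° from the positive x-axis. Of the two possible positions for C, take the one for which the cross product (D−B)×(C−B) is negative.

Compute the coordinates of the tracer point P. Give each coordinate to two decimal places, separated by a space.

2.57 2.57

A=(0,0), D=(11.00,0)
B = A + 2.00·(cos356°, sin356°) = (1.9951, -0.1395)
|BD| = 9.0060
circle(B,6.00) ∩ circle(D,5.00): a=5.1137, h=3.1385
  candidates: C₊=(7.0596,3.0778) cross=28.265; C₋=(7.1568,-3.1984) cross=-28.265
  mode - wants cross < 0 → take C=(7.1568,-3.1984) (cross=-28.265)
ex = (C−B)/|BC| = (0.8603,-0.5098); ey = (0.5098,0.8603)
P = B + -0.89·ex + 2.62·ey = (2.5652,2.5682)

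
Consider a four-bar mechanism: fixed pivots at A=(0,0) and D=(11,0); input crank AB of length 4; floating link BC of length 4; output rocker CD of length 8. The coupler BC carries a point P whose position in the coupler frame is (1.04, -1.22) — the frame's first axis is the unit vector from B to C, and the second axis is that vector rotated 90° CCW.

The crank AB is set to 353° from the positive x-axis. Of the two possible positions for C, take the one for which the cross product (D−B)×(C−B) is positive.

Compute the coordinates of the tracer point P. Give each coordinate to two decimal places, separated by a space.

5.15 0.60

A=(0,0), D=(11.00,0)
B = A + 4.00·(cos353°, sin353°) = (3.9702, -0.4875)
|BD| = 7.0467
circle(B,4.00) ∩ circle(D,8.00): a=0.1175, h=3.9983
  candidates: C₊=(3.8108,3.5093) cross=28.175; C₋=(4.3640,-4.4680) cross=-28.175
  mode + wants cross > 0 → take C=(3.8108,3.5093) (cross=28.175)
ex = (C−B)/|BC| = (-0.0398,0.9992); ey = (-0.9992,-0.0398)
P = B + 1.04·ex + -1.22·ey = (5.1478,0.6003)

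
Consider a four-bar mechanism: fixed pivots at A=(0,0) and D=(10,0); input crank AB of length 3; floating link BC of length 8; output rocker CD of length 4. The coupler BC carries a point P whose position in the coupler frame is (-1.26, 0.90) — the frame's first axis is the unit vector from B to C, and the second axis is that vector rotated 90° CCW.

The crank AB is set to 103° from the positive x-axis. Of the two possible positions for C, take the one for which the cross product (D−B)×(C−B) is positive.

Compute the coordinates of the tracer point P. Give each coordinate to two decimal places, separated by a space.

A=(0,0), D=(10.00,0)
B = A + 3.00·(cos103°, sin103°) = (-0.6749, 2.9231)
|BD| = 11.0678
circle(B,8.00) ∩ circle(D,4.00): a=7.7024, h=2.1618
  candidates: C₊=(7.3250,2.9739) cross=23.927; C₋=(6.1831,-1.1962) cross=-23.927
  mode + wants cross > 0 → take C=(7.3250,2.9739) (cross=23.927)
ex = (C−B)/|BC| = (1.0000,0.0064); ey = (-0.0064,1.0000)
P = B + -1.26·ex + 0.90·ey = (-1.9405,3.8151)

-1.94 3.82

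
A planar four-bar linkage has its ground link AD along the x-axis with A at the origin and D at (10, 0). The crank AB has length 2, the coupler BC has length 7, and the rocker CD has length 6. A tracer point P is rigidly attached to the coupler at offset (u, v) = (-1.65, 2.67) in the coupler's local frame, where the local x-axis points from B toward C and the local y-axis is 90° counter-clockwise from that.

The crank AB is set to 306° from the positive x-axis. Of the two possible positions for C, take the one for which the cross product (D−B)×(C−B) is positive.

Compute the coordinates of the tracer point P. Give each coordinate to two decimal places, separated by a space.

A=(0,0), D=(10.00,0)
B = A + 2.00·(cos306°, sin306°) = (1.1756, -1.6180)
|BD| = 8.9715
circle(B,7.00) ∩ circle(D,6.00): a=5.2103, h=4.6747
  candidates: C₊=(5.4573,3.9197) cross=41.939; C₋=(7.1435,-5.2764) cross=-41.939
  mode + wants cross > 0 → take C=(5.4573,3.9197) (cross=41.939)
ex = (C−B)/|BC| = (0.6117,0.7911); ey = (-0.7911,0.6117)
P = B + -1.65·ex + 2.67·ey = (-1.9460,-1.2902)

-1.95 -1.29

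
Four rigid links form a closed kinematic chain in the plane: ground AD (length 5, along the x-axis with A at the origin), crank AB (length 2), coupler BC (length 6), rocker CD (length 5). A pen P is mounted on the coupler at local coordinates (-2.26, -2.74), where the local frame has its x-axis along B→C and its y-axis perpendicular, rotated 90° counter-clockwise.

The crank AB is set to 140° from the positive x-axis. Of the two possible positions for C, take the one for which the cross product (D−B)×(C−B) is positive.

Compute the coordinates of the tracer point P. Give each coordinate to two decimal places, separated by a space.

-1.81 -2.26

A=(0,0), D=(5.00,0)
B = A + 2.00·(cos140°, sin140°) = (-1.5321, 1.2856)
|BD| = 6.6574
circle(B,6.00) ∩ circle(D,5.00): a=4.1548, h=4.3287
  candidates: C₊=(3.3804,4.7304) cross=28.818; C₋=(1.7087,-3.7639) cross=-28.818
  mode + wants cross > 0 → take C=(3.3804,4.7304) (cross=28.818)
ex = (C−B)/|BC| = (0.8188,0.5741); ey = (-0.5741,0.8188)
P = B + -2.26·ex + -2.74·ey = (-1.8093,-2.2554)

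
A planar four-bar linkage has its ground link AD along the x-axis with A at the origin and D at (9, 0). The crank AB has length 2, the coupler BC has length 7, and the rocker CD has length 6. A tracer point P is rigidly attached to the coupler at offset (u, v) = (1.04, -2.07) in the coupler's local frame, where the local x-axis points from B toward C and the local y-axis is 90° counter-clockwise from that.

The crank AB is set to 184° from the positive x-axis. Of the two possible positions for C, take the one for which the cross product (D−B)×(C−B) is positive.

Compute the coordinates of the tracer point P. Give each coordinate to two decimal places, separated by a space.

A=(0,0), D=(9.00,0)
B = A + 2.00·(cos184°, sin184°) = (-1.9951, -0.1395)
|BD| = 10.9960
circle(B,7.00) ∩ circle(D,6.00): a=6.0891, h=3.4529
  candidates: C₊=(4.0497,3.3904) cross=37.968; C₋=(4.1373,-3.5149) cross=-37.968
  mode + wants cross > 0 → take C=(4.0497,3.3904) (cross=37.968)
ex = (C−B)/|BC| = (0.8635,0.5043); ey = (-0.5043,0.8635)
P = B + 1.04·ex + -2.07·ey = (-0.0532,-1.4026)

-0.05 -1.40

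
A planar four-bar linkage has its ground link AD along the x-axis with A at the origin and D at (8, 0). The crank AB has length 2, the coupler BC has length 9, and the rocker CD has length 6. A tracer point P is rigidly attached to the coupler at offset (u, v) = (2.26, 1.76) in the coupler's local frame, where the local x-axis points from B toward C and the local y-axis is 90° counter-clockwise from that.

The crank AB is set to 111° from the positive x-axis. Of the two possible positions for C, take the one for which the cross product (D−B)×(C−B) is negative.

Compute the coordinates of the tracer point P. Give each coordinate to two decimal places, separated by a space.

2.07 1.21

A=(0,0), D=(8.00,0)
B = A + 2.00·(cos111°, sin111°) = (-0.7167, 1.8672)
|BD| = 8.9145
circle(B,9.00) ∩ circle(D,6.00): a=6.9812, h=5.6800
  candidates: C₊=(7.2993,5.9589) cross=50.634; C₋=(4.9199,-5.1491) cross=-50.634
  mode - wants cross < 0 → take C=(4.9199,-5.1491) (cross=-50.634)
ex = (C−B)/|BC| = (0.6263,-0.7796); ey = (0.7796,0.6263)
P = B + 2.26·ex + 1.76·ey = (2.0708,1.2076)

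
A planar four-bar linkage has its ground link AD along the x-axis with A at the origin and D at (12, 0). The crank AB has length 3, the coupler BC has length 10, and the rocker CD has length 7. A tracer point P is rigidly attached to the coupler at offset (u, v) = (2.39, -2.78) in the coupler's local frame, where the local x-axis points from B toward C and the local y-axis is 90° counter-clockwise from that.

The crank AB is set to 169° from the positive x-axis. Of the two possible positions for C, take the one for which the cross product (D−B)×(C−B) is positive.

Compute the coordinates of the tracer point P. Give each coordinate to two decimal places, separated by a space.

A=(0,0), D=(12.00,0)
B = A + 3.00·(cos169°, sin169°) = (-2.9449, 0.5724)
|BD| = 14.9558
circle(B,10.00) ∩ circle(D,7.00): a=9.1829, h=3.9590
  candidates: C₊=(6.3829,4.1770) cross=59.210; C₋=(6.0798,-3.7351) cross=-59.210
  mode + wants cross > 0 → take C=(6.3829,4.1770) (cross=59.210)
ex = (C−B)/|BC| = (0.9328,0.3605); ey = (-0.3605,0.9328)
P = B + 2.39·ex + -2.78·ey = (0.2865,-1.1592)

0.29 -1.16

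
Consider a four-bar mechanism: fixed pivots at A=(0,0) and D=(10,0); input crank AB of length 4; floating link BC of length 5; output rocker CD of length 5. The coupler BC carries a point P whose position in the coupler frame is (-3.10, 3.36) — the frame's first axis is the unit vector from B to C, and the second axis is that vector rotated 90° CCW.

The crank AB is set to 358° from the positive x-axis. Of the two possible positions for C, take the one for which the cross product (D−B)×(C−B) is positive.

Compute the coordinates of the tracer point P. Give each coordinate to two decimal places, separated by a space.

A=(0,0), D=(10.00,0)
B = A + 4.00·(cos358°, sin358°) = (3.9976, -0.1396)
|BD| = 6.0041
circle(B,5.00) ∩ circle(D,5.00): a=3.0020, h=3.9985
  candidates: C₊=(6.9058,3.9276) cross=24.007; C₋=(7.0917,-4.0672) cross=-24.007
  mode + wants cross > 0 → take C=(6.9058,3.9276) (cross=24.007)
ex = (C−B)/|BC| = (0.5817,0.8134); ey = (-0.8134,0.5817)
P = B + -3.10·ex + 3.36·ey = (-0.5387,-0.7069)

-0.54 -0.71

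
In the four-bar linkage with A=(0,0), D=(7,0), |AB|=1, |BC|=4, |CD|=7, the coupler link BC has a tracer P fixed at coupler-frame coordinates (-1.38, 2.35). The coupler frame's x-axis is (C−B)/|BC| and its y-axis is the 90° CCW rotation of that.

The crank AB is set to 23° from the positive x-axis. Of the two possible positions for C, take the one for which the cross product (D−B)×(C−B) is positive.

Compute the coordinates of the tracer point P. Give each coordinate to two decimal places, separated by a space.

-1.61 -0.63

A=(0,0), D=(7.00,0)
B = A + 1.00·(cos23°, sin23°) = (0.9205, 0.3907)
|BD| = 6.0920
circle(B,4.00) ∩ circle(D,7.00): a=0.3376, h=3.9857
  candidates: C₊=(1.5130,4.3466) cross=24.281; C₋=(1.0017,-3.6084) cross=-24.281
  mode + wants cross > 0 → take C=(1.5130,4.3466) (cross=24.281)
ex = (C−B)/|BC| = (0.1481,0.9890); ey = (-0.9890,0.1481)
P = B + -1.38·ex + 2.35·ey = (-1.6080,-0.6259)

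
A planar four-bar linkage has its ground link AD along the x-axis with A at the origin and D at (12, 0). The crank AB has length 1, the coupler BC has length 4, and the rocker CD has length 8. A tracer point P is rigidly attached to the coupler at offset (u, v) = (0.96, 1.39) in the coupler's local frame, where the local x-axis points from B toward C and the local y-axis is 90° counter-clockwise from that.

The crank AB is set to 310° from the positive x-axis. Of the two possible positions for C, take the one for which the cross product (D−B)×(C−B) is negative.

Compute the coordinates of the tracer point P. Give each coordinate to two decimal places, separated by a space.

A=(0,0), D=(12.00,0)
B = A + 1.00·(cos310°, sin310°) = (0.6428, -0.7660)
|BD| = 11.3830
circle(B,4.00) ∩ circle(D,8.00): a=3.5831, h=1.7780
  candidates: C₊=(4.0981,1.2491) cross=20.239; C₋=(4.3374,-2.2989) cross=-20.239
  mode - wants cross < 0 → take C=(4.3374,-2.2989) (cross=-20.239)
ex = (C−B)/|BC| = (0.9237,-0.3832); ey = (0.3832,0.9237)
P = B + 0.96·ex + 1.39·ey = (2.0622,0.1500)

2.06 0.15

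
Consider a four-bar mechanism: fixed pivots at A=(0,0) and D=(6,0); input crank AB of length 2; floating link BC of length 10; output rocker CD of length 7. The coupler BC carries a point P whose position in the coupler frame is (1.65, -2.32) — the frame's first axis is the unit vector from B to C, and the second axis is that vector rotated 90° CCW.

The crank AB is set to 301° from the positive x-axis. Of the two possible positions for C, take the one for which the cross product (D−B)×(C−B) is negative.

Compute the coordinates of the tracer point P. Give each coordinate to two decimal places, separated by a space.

A=(0,0), D=(6.00,0)
B = A + 2.00·(cos301°, sin301°) = (1.0301, -1.7143)
|BD| = 5.2573
circle(B,10.00) ∩ circle(D,7.00): a=7.4791, h=6.6381
  candidates: C₊=(5.9357,6.9997) cross=34.898; C₋=(10.2649,-5.5507) cross=-34.898
  mode - wants cross < 0 → take C=(10.2649,-5.5507) (cross=-34.898)
ex = (C−B)/|BC| = (0.9235,-0.3836); ey = (0.3836,0.9235)
P = B + 1.65·ex + -2.32·ey = (1.6638,-4.4898)

1.66 -4.49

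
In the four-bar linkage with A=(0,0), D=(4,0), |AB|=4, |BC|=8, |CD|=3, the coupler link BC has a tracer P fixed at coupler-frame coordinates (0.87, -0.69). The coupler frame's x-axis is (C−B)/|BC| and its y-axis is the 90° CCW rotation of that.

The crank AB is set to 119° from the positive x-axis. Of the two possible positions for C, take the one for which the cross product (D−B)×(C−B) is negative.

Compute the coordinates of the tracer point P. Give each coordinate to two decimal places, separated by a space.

-1.95 2.39

A=(0,0), D=(4.00,0)
B = A + 4.00·(cos119°, sin119°) = (-1.9392, 3.4985)
|BD| = 6.8930
circle(B,8.00) ∩ circle(D,3.00): a=7.4361, h=2.9504
  candidates: C₊=(5.9653,2.2666) cross=20.338; C₋=(2.9704,-2.8178) cross=-20.338
  mode - wants cross < 0 → take C=(2.9704,-2.8178) (cross=-20.338)
ex = (C−B)/|BC| = (0.6137,-0.7895); ey = (0.7895,0.6137)
P = B + 0.87·ex + -0.69·ey = (-1.9501,2.3881)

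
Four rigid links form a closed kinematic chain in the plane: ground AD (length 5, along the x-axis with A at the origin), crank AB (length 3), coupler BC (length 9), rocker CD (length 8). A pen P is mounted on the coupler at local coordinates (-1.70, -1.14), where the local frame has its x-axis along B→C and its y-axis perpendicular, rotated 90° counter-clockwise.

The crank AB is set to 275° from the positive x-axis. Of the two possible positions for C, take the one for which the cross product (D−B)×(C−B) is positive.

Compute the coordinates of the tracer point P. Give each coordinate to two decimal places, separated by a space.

1.50 -4.61

A=(0,0), D=(5.00,0)
B = A + 3.00·(cos275°, sin275°) = (0.2615, -2.9886)
|BD| = 5.6023
circle(B,9.00) ∩ circle(D,8.00): a=4.3184, h=7.8963
  candidates: C₊=(-0.2983,5.9940) cross=44.237; C₋=(8.1264,-7.3638) cross=-44.237
  mode + wants cross > 0 → take C=(-0.2983,5.9940) (cross=44.237)
ex = (C−B)/|BC| = (-0.0622,0.9981); ey = (-0.9981,-0.0622)
P = B + -1.70·ex + -1.14·ey = (1.5050,-4.6144)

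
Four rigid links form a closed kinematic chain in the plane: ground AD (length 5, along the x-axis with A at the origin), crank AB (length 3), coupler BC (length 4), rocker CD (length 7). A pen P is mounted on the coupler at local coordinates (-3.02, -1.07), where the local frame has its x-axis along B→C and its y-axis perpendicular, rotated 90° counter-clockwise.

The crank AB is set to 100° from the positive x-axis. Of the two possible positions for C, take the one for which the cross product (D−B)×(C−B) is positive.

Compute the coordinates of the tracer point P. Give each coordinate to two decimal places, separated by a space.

-1.39 -0.13

A=(0,0), D=(5.00,0)
B = A + 3.00·(cos100°, sin100°) = (-0.5209, 2.9544)
|BD| = 6.2617
circle(B,4.00) ∩ circle(D,7.00): a=0.4958, h=3.9692
  candidates: C₊=(1.7889,6.2201) cross=24.854; C₋=(-1.9565,-0.7791) cross=-24.854
  mode + wants cross > 0 → take C=(1.7889,6.2201) (cross=24.854)
ex = (C−B)/|BC| = (0.5775,0.8164); ey = (-0.8164,0.5775)
P = B + -3.02·ex + -1.07·ey = (-1.3914,-0.1290)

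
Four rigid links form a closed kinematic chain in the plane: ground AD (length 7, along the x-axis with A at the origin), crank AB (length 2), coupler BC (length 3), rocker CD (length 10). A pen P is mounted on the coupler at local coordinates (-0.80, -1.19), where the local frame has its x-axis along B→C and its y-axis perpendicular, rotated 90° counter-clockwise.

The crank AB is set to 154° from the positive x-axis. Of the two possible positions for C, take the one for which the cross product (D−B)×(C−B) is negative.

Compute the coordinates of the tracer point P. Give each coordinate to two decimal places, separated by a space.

A=(0,0), D=(7.00,0)
B = A + 2.00·(cos154°, sin154°) = (-1.7976, 0.8767)
|BD| = 8.8412
circle(B,3.00) ∩ circle(D,10.00): a=-0.7258, h=2.9109
  candidates: C₊=(-2.2311,3.8452) cross=25.736; C₋=(-2.8085,-1.9478) cross=-25.736
  mode - wants cross < 0 → take C=(-2.8085,-1.9478) (cross=-25.736)
ex = (C−B)/|BC| = (-0.3370,-0.9415); ey = (0.9415,-0.3370)
P = B + -0.80·ex + -1.19·ey = (-2.6484,2.0309)

-2.65 2.03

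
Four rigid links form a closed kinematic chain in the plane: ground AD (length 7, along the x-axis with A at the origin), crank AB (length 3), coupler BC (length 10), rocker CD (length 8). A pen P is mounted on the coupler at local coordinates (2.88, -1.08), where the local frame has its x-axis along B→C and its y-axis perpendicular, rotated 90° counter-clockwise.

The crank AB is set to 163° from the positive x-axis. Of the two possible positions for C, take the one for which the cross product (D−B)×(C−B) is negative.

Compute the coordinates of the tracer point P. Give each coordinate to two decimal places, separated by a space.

A=(0,0), D=(7.00,0)
B = A + 3.00·(cos163°, sin163°) = (-2.8689, 0.8771)
|BD| = 9.9078
circle(B,10.00) ∩ circle(D,8.00): a=6.7707, h=7.3592
  candidates: C₊=(4.5267,7.6081) cross=72.914; C₋=(3.2237,-7.0526) cross=-72.914
  mode - wants cross < 0 → take C=(3.2237,-7.0526) (cross=-72.914)
ex = (C−B)/|BC| = (0.6093,-0.7930); ey = (0.7930,0.6093)
P = B + 2.88·ex + -1.08·ey = (-1.9707,-2.0646)

-1.97 -2.06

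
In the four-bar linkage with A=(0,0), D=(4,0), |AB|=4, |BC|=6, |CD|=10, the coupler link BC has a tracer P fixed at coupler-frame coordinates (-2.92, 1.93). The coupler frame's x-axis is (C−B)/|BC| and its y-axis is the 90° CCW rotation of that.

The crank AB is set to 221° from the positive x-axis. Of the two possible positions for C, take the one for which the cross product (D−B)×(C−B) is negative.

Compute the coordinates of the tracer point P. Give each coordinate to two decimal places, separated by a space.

-1.94 0.71

A=(0,0), D=(4.00,0)
B = A + 4.00·(cos221°, sin221°) = (-3.0188, -2.6242)
|BD| = 7.4934
circle(B,6.00) ∩ circle(D,10.00): a=-0.5237, h=5.9771
  candidates: C₊=(-5.6026,2.7909) cross=44.789; C₋=(-1.4162,-8.4062) cross=-44.789
  mode - wants cross < 0 → take C=(-1.4162,-8.4062) (cross=-44.789)
ex = (C−B)/|BC| = (0.2671,-0.9637); ey = (0.9637,0.2671)
P = B + -2.92·ex + 1.93·ey = (-1.9389,0.7052)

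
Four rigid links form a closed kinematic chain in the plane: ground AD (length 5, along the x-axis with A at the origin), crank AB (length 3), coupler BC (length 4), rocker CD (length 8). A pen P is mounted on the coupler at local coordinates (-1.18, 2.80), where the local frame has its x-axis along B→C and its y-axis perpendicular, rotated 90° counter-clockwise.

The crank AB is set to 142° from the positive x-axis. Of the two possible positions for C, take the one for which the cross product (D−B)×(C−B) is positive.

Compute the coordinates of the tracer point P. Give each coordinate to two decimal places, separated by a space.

-5.40 1.87

A=(0,0), D=(5.00,0)
B = A + 3.00·(cos142°, sin142°) = (-2.3640, 1.8470)
|BD| = 7.5921
circle(B,4.00) ∩ circle(D,8.00): a=0.6349, h=3.9493
  candidates: C₊=(-0.7874,5.5232) cross=29.984; C₋=(-2.7090,-2.1381) cross=-29.984
  mode + wants cross > 0 → take C=(-0.7874,5.5232) (cross=29.984)
ex = (C−B)/|BC| = (0.3941,0.9190); ey = (-0.9190,0.3941)
P = B + -1.18·ex + 2.80·ey = (-5.4025,1.8661)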